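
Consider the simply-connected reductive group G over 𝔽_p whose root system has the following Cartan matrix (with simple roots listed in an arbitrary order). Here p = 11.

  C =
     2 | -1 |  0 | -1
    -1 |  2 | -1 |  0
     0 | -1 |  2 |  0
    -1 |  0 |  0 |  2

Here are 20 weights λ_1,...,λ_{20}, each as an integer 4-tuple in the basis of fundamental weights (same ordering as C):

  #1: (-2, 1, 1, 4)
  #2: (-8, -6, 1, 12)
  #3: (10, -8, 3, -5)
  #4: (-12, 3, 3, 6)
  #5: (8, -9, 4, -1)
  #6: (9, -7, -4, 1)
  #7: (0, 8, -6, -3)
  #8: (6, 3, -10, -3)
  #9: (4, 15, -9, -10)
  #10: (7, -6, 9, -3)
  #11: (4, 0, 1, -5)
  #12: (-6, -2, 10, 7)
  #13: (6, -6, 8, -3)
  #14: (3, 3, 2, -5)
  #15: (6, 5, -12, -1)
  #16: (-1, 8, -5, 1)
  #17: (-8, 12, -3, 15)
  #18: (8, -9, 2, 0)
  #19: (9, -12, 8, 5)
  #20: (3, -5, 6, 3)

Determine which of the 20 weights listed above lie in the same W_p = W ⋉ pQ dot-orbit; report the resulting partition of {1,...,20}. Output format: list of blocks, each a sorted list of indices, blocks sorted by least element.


Type A_4, rank 4, |W|=120; reorder rows/cols to standard.

Folding the 20 weights λ_j+ρ into Ā_11 (reps in the given 4-coord order):

    1: (1, 1, 2, 4)
    2: (1, 3, 5, 1)
    3: (0, 4, 3, 4)
    4: (0, 4, 3, 4)
    5: (1, 5, 3, 0)
    6: (1, 3, 5, 1)
    7: (1, 3, 5, 1)
    8: (0, 5, 4, 2)
    9: (1, 1, 2, 4)
    10: (1, 5, 3, 0)
    11: (1, 1, 2, 4)
    12: (1, 5, 3, 0)
    13: (0, 5, 4, 2)
    14: (0, 4, 3, 4)
    15: (0, 5, 4, 2)
    16: (0, 5, 4, 2)
    17: (0, 5, 4, 2)
    18: (1, 3, 5, 1)
    19: (1, 5, 3, 0)
    20: (0, 4, 3, 4)

Partition of {1..20} into 5 W_11-dot-orbits:

[[1, 9, 11], [2, 6, 7, 18], [3, 4, 14, 20], [5, 10, 12, 19], [8, 13, 15, 16, 17]]


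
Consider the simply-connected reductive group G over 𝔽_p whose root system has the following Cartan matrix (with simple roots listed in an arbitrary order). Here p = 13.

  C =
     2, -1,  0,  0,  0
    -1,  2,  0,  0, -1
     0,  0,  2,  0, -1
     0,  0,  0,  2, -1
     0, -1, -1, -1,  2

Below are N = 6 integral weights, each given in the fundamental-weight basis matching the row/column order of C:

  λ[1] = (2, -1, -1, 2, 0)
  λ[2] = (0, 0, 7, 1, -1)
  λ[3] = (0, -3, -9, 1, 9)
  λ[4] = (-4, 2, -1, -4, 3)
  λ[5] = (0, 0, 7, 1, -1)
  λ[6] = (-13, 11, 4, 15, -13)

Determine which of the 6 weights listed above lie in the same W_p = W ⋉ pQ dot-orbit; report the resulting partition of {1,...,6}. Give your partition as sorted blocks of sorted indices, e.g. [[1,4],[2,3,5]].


Cartan matrix: type D_5 (|W|=1920); un-permuting the 5 rows.

λ_j+ρ reflected into Ā_13 (⟨·,θ^∨⟩≤13); 5-tuples as given:

  [1] (3, 0, 0, 3, 1) · [2] (1, 1, 8, 2, 0) · [3] (1, 1, 8, 2, 0) · [4] (3, 0, 0, 3, 1) · [5] (1, 1, 8, 2, 0) · [6] (3, 0, 0, 3, 1)

2 distinct reps among the 6 weights ⇒ 2 W_13-linkage classes:

[[1, 4, 6], [2, 3, 5]]


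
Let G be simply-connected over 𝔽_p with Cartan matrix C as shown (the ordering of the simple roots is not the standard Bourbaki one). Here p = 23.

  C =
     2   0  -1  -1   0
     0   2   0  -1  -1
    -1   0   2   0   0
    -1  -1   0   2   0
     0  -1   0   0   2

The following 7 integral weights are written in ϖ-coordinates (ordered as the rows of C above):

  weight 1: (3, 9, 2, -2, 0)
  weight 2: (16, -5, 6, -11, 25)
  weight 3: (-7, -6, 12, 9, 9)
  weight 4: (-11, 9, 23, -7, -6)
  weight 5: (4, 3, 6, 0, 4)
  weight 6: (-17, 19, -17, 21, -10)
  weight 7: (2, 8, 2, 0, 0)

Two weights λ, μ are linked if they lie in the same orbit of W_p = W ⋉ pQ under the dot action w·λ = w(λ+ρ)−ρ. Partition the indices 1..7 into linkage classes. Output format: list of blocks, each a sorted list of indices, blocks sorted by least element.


Type A_5, rank 5, |W|=720; reorder rows/cols to standard.

Folding the 7 weights λ_j+ρ into Ā_23 (reps in the given 5-coord order):

  λ_1+ρ ↦ (3, 9, 3, 1, 1);  λ_2+ρ ↦ (3, 9, 3, 1, 1);  λ_3+ρ ↦ (5, 4, 7, 1, 5);  λ_4+ρ ↦ (5, 4, 7, 1, 5);  λ_5+ρ ↦ (5, 4, 7, 1, 5);  λ_6+ρ ↦ (3, 9, 3, 1, 1);  λ_7+ρ ↦ (3, 9, 3, 1, 1)

Linkage partition of the 7 weights (2 classes, p=23):

[[1, 2, 6, 7], [3, 4, 5]]


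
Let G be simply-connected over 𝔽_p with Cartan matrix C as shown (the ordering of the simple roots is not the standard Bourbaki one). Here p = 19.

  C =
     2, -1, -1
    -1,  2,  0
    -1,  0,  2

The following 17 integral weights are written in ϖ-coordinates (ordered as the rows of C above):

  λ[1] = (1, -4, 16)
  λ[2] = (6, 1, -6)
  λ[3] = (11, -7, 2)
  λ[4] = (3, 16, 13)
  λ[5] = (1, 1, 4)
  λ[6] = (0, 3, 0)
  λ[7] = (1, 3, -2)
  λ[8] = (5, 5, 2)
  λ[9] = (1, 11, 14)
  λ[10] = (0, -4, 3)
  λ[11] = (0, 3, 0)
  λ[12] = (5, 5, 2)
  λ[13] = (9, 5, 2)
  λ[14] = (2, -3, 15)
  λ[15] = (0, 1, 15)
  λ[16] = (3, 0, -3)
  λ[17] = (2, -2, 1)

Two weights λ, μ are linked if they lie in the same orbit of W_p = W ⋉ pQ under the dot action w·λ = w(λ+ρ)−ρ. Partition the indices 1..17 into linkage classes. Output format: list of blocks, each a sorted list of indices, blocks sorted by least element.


Root system A_3: the 3×3 matrix C matches after relabeling.

Folding the 17 weights λ_j+ρ into Ā_19 (reps in the given 3-coord order):

    λ_1 → (1, 2, 16)
    λ_2 → (2, 2, 5)
    λ_3 → (6, 6, 3)
    λ_4 → (2, 1, 2)
    λ_5 → (2, 2, 5)
    λ_6 → (1, 4, 1)
    λ_7 → (1, 4, 1)
    λ_8 → (6, 6, 3)
    λ_9 → (2, 2, 5)
    λ_10 → (2, 1, 2)
    λ_11 → (1, 4, 1)
    λ_12 → (6, 6, 3)
    λ_13 → (10, 6, 3)
    λ_14 → (1, 2, 16)
    λ_15 → (1, 2, 16)
    λ_16 → (2, 1, 2)
    λ_17 → (2, 1, 2)

6 distinct reps among the 17 weights ⇒ 6 W_19-linkage classes:

[[1, 14, 15], [2, 5, 9], [3, 8, 12], [4, 10, 16, 17], [6, 7, 11], [13]]


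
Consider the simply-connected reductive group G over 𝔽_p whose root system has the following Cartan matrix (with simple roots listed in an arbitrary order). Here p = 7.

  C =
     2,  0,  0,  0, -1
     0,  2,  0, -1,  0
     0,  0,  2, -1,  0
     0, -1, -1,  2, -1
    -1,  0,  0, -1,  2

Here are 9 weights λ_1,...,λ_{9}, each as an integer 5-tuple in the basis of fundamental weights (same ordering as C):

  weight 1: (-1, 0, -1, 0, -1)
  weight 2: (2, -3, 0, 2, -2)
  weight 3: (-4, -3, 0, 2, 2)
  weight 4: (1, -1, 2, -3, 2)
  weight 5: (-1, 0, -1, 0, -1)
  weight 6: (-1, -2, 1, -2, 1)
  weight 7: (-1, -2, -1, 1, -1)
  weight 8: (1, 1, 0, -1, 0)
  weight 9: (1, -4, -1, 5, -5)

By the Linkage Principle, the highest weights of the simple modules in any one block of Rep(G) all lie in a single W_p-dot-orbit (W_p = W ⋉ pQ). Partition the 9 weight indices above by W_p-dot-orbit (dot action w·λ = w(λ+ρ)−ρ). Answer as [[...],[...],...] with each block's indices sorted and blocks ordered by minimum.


Dynkin diagram of C (from the 8 off-diagonal −1 entries): D_5.

Alcove-folded reps (p=7, 9 weights, presented ϖ-order):

  λ_1+ρ ↦ (0, 1, 0, 1, 0)
  λ_2+ρ ↦ (2, 2, 1, 0, 1)
  λ_3+ρ ↦ (2, 2, 1, 0, 1)
  λ_4+ρ ↦ (2, 2, 1, 0, 1)
  λ_5+ρ ↦ (0, 1, 0, 1, 0)
  λ_6+ρ ↦ (0, 1, 0, 1, 0)
  λ_7+ρ ↦ (0, 1, 0, 1, 0)
  λ_8+ρ ↦ (2, 2, 1, 0, 1)
  λ_9+ρ ↦ (2, 2, 1, 0, 1)

Grouping the 9 weights by Ā_7-representative: 2 linkage classes.

[[1, 5, 6, 7], [2, 3, 4, 8, 9]]


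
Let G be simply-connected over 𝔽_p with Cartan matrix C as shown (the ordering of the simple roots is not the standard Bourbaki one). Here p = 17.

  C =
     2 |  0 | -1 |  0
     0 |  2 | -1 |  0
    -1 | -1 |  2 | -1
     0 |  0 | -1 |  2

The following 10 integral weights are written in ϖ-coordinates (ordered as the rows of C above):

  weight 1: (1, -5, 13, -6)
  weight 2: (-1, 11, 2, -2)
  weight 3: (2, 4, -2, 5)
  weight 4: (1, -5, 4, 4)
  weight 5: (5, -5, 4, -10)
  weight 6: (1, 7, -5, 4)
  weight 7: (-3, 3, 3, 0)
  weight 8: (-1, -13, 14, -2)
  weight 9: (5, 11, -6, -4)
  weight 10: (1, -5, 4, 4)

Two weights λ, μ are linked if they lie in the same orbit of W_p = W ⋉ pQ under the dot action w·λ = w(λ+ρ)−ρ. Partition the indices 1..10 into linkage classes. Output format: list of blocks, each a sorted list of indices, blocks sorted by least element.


Dynkin diagram of C (from the 6 off-diagonal −1 entries): D_4.

λ_j+ρ reflected into Ā_17 (⟨·,θ^∨⟩≤17); 4-tuples as given:

  [1] (2, 4, 1, 5) · [2] (0, 12, 2, 1) · [3] (2, 4, 1, 5) · [4] (2, 4, 1, 5) · [5] (2, 4, 2, 1) · [6] (2, 4, 2, 1) · [7] (2, 4, 2, 1) · [8] (0, 12, 2, 1) · [9] (2, 4, 1, 5) · [10] (2, 4, 1, 5)

Grouping the 10 weights by Ā_17-representative: 3 linkage classes.

[[1, 3, 4, 9, 10], [2, 8], [5, 6, 7]]


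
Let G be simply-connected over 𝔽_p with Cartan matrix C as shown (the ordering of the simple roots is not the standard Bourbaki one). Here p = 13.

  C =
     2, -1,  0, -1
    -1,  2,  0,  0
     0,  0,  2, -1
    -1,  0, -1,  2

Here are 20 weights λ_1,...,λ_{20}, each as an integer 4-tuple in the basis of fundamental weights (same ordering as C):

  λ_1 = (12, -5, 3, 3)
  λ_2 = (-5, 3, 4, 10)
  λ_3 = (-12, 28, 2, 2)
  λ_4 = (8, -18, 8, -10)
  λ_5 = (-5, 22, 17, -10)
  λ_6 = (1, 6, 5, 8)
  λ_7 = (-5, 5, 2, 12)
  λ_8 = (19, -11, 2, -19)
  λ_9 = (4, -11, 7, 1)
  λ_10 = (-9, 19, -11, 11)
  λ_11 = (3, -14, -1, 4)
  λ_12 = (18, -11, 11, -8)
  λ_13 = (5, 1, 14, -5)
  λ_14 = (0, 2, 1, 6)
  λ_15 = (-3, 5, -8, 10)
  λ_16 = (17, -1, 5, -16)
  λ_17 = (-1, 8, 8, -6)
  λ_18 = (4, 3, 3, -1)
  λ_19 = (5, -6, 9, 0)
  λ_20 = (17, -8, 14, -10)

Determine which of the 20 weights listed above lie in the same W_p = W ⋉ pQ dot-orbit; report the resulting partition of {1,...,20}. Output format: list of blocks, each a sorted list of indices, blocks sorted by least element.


Root system A_4: the 4×4 matrix C matches after relabeling.

Ā_13 reps of the 20 weights (A_4, coords as presented):

  λ_1+ρ ↦ (5, 4, 4, 0)
  λ_2+ρ ↦ (1, 3, 2, 7)
  λ_3+ρ ↦ (2, 3, 3, 3)
  λ_4+ρ ↦ (5, 4, 4, 0)
  λ_5+ρ ↦ (2, 3, 4, 4)
  λ_6+ρ ↦ (2, 2, 5, 2)
  λ_7+ρ ↦ (1, 3, 2, 7)
  λ_8+ρ ↦ (2, 3, 3, 3)
  λ_9+ρ ↦ (2, 3, 3, 3)
  λ_10+ρ ↦ (1, 1, 6, 1)
  λ_11+ρ ↦ (5, 4, 4, 0)
  λ_12+ρ ↦ (1, 1, 6, 1)
  λ_13+ρ ↦ (2, 2, 5, 2)
  λ_14+ρ ↦ (1, 3, 2, 7)
  λ_15+ρ ↦ (2, 2, 5, 2)
  λ_16+ρ ↦ (2, 3, 4, 4)
  λ_17+ρ ↦ (5, 4, 4, 0)
  λ_18+ρ ↦ (5, 4, 4, 0)
  λ_19+ρ ↦ (1, 1, 6, 1)
  λ_20+ρ ↦ (2, 2, 5, 2)

Partition of {1..20} into 6 W_13-dot-orbits:

[[1, 4, 11, 17, 18], [2, 7, 14], [3, 8, 9], [5, 16], [6, 13, 15, 20], [10, 12, 19]]


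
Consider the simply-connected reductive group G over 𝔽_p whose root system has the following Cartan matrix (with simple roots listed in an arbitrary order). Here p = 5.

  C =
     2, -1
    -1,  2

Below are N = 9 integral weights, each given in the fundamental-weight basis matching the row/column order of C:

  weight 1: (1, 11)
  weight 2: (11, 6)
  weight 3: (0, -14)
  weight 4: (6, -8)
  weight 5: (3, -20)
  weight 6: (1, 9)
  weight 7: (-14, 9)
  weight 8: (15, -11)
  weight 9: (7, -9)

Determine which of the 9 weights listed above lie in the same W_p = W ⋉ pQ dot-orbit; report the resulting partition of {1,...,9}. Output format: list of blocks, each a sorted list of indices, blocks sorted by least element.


C ↔ A_2 under row/col permutation; |W(A_2)| = 6.

W_5-reps of the 9 weights in Ā_5 (same 2-coord order as C):

    λ_1 → (1, 2)
    λ_2 → (1, 2)
    λ_3 → (1, 2)
    λ_4 → (2, 3)
    λ_5 → (0, 4)
    λ_6 → (3, 2)
    λ_7 → (3, 2)
    λ_8 → (0, 4)
    λ_9 → (3, 2)

4 distinct reps among the 9 weights ⇒ 4 W_5-linkage classes:

[[1, 2, 3], [4], [5, 8], [6, 7, 9]]


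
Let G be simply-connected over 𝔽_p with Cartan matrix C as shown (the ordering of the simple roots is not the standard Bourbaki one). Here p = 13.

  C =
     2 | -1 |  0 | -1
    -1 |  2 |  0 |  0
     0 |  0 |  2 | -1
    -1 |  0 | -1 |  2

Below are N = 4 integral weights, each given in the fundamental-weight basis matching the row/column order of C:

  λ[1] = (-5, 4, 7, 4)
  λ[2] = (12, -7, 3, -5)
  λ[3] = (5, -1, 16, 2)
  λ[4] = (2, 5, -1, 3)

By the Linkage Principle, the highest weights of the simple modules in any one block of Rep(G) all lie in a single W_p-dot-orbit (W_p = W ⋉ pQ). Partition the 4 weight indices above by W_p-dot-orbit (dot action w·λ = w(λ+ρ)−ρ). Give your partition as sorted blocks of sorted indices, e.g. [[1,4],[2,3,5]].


C ↔ A_4 under row/col permutation; |W(A_4)| = 120.

Each λ_j+ρ reduced to Ā_13; 4-tuples below use C's row order:

  λ_1 → (4, 0, 7, 1) · λ_2 → (3, 6, 0, 4) · λ_3 → (3, 6, 0, 4) · λ_4 → (3, 6, 0, 4)

The 4 indices split into 2 linkage classes (same alcove rep ⇔ same W_13-dot-orbit):

[[1], [2, 3, 4]]


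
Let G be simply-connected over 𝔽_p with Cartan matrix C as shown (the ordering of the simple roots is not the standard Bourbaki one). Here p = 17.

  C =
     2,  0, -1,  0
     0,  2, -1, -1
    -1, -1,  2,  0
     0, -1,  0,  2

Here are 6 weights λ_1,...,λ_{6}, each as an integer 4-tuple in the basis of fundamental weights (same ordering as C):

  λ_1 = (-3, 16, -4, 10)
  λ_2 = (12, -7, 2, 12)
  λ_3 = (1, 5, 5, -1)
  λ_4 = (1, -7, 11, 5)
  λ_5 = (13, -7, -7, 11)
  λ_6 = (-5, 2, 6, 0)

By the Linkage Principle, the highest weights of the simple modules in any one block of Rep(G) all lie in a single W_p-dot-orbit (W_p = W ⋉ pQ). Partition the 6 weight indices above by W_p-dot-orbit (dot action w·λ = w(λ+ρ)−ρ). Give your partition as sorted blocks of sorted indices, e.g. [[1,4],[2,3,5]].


Cartan matrix: type A_4 (|W|=120); un-permuting the 4 rows.

Alcove-folded reps (p=17, 6 weights, presented ϖ-order):

  λ_1 → (2, 6, 6, 0);  λ_2 → (4, 3, 3, 1);  λ_3 → (2, 6, 6, 0);  λ_4 → (2, 6, 6, 0);  λ_5 → (2, 6, 6, 0);  λ_6 → (4, 3, 3, 1)

Linkage partition of the 6 weights (2 classes, p=17):

[[1, 3, 4, 5], [2, 6]]


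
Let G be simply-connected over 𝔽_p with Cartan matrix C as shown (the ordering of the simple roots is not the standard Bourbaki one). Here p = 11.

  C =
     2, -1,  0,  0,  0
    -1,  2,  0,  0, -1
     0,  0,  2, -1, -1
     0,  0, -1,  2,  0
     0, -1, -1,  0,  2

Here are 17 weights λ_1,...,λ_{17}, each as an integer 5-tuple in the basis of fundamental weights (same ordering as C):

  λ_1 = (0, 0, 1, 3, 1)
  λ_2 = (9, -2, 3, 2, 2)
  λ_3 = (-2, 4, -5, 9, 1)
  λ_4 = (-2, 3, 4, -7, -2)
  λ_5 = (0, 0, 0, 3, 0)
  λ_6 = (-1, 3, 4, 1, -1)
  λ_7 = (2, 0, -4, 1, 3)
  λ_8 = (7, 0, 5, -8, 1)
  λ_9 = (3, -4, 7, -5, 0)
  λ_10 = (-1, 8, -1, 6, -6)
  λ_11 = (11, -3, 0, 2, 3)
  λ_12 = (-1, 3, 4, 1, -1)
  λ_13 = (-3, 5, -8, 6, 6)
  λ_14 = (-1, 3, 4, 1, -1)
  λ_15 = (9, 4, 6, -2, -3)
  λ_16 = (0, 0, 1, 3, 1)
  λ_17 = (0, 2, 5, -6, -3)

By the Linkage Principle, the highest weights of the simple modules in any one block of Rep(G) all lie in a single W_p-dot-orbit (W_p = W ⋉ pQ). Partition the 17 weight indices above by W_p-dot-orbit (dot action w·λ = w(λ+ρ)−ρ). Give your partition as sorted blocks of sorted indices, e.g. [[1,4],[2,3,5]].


Cartan matrix: type A_5 (|W|=720); un-permuting the 5 rows.

λ_j+ρ reflected into Ā_11 (⟨·,θ^∨⟩≤11); 5-tuples as given:

    λ_1 → (1, 1, 2, 4, 2)
    λ_2 → (1, 1, 1, 4, 1)
    λ_3 → (1, 1, 2, 4, 2)
    λ_4 → (1, 1, 1, 4, 1)
    λ_5 → (1, 1, 1, 4, 1)
    λ_6 → (0, 4, 5, 2, 0)
    λ_7 → (3, 1, 2, 1, 1)
    λ_8 → (2, 1, 1, 0, 1)
    λ_9 → (1, 1, 2, 4, 2)
    λ_10 → (0, 4, 5, 2, 0)
    λ_11 → (3, 1, 2, 1, 1)
    λ_12 → (0, 4, 5, 2, 0)
    λ_13 → (0, 4, 5, 2, 0)
    λ_14 → (0, 4, 5, 2, 0)
    λ_15 → (1, 1, 2, 4, 2)
    λ_16 → (1, 1, 2, 4, 2)
    λ_17 → (1, 1, 1, 4, 1)

Grouping the 17 weights by Ā_11-representative: 5 linkage classes.

[[1, 3, 9, 15, 16], [2, 4, 5, 17], [6, 10, 12, 13, 14], [7, 11], [8]]


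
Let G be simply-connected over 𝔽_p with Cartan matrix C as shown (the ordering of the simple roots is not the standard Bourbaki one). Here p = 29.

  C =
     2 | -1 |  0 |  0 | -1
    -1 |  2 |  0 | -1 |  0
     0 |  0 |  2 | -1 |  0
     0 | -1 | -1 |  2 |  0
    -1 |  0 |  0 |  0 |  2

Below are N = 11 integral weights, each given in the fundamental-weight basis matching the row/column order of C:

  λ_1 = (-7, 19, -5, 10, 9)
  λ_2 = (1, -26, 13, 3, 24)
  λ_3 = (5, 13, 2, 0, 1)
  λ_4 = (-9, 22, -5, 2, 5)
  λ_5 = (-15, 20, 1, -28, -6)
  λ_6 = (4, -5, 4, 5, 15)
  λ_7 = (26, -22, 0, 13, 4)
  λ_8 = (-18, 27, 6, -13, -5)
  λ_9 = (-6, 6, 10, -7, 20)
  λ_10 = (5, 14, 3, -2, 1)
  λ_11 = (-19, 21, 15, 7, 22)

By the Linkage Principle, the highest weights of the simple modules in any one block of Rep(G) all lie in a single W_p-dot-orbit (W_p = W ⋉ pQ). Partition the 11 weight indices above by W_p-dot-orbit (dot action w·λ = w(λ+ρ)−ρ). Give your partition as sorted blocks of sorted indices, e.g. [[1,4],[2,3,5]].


Type A_5, rank 5, |W|=720; reorder rows/cols to standard.

Each λ_j+ρ reduced to Ā_29; 5-tuples below use C's row order:

  λ_1 → (4, 14, 2, 5, 2) · λ_2 → (4, 14, 2, 5, 2) · λ_3 → (6, 14, 3, 1, 2) · λ_4 → (6, 14, 3, 1, 2) · λ_5 → (4, 14, 2, 5, 2) · λ_6 → (1, 4, 5, 2, 16) · λ_7 → (6, 14, 3, 1, 2) · λ_8 → (1, 4, 5, 2, 16) · λ_9 → (1, 4, 5, 2, 16) · λ_10 → (6, 14, 3, 1, 2) · λ_11 → (1, 4, 5, 2, 16)

Linkage partition of the 11 weights (3 classes, p=29):

[[1, 2, 5], [3, 4, 7, 10], [6, 8, 9, 11]]


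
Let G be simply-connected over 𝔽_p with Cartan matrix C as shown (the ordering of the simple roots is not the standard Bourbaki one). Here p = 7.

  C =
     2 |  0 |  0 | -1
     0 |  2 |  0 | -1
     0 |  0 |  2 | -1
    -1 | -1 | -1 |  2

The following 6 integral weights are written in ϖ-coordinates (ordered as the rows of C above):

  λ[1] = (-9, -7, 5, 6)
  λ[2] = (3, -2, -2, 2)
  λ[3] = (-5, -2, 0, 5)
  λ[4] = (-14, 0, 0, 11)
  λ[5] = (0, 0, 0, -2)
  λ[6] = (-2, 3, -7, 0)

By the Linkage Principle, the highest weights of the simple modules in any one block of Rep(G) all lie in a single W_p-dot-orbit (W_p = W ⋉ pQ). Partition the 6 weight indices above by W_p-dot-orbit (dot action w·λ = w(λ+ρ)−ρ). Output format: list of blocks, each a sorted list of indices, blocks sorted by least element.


Cartan matrix: type D_4 (|W|=192); un-permuting the 4 rows.

λ_j+ρ reflected into Ā_7 (⟨·,θ^∨⟩≤7); 4-tuples as given:

    λ_1+ρ ↦ (0, 0, 0, 1)
    λ_2+ρ ↦ (4, 1, 1, 0)
    λ_3+ρ ↦ (4, 1, 1, 0)
    λ_4+ρ ↦ (0, 0, 0, 1)
    λ_5+ρ ↦ (0, 0, 0, 1)
    λ_6+ρ ↦ (4, 1, 1, 0)

Partition of {1..6} into 2 W_7-dot-orbits:

[[1, 4, 5], [2, 3, 6]]


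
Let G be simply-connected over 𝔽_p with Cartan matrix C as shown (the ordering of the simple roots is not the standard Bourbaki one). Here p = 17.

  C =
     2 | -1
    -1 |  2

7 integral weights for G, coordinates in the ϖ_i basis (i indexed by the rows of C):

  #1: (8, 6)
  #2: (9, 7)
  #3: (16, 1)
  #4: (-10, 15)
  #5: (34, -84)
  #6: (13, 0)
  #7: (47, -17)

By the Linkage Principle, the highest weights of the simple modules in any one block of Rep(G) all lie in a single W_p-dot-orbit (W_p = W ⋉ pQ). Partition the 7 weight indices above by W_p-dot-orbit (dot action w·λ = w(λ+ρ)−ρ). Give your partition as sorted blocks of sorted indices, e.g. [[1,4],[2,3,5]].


Type A_2, rank 2, |W|=6; reorder rows/cols to standard.

Folding the 7 weights λ_j+ρ into Ā_17 (reps in the given 2-coord order):

  [1] (9, 7)
  [2] (9, 7)
  [3] (15, 0)
  [4] (9, 7)
  [5] (14, 1)
  [6] (14, 1)
  [7] (14, 1)

Partition of {1..7} into 3 W_17-dot-orbits:

[[1, 2, 4], [3], [5, 6, 7]]


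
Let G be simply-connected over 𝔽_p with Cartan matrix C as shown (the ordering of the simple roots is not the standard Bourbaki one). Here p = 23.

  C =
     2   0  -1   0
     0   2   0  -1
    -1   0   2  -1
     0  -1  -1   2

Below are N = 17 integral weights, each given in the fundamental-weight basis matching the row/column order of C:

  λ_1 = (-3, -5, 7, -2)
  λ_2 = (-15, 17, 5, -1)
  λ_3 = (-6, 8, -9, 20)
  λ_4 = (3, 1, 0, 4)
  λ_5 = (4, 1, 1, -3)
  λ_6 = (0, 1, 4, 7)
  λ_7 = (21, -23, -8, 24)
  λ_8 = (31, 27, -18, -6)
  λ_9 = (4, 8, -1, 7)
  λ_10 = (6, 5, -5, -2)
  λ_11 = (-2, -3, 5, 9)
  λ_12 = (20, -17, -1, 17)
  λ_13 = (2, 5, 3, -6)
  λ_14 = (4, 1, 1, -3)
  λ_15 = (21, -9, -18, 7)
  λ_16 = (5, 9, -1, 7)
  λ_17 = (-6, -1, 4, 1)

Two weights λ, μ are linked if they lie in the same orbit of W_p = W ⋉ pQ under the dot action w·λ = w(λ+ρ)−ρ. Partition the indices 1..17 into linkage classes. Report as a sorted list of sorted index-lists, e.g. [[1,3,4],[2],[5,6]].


C ↔ A_4 under row/col permutation; |W(A_4)| = 120.

Folding the 17 weights λ_j+ρ into Ā_23 (reps in the given 4-coord order):

  1: (2, 1, 1, 4) · 2: (5, 9, 0, 8) · 3: (1, 2, 5, 8) · 4: (4, 2, 1, 5) · 5: (5, 0, 0, 2) · 6: (1, 2, 5, 8) · 7: (2, 1, 1, 4) · 8: (5, 9, 0, 8) · 9: (5, 9, 0, 8) · 10: (2, 1, 1, 4) · 11: (1, 2, 5, 8) · 12: (5, 0, 0, 2) · 13: (2, 1, 1, 4) · 14: (5, 0, 0, 2) · 15: (5, 9, 0, 8) · 16: (5, 9, 0, 8) · 17: (5, 0, 0, 2)

Grouping the 17 weights by Ā_23-representative: 5 linkage classes.

[[1, 7, 10, 13], [2, 8, 9, 15, 16], [3, 6, 11], [4], [5, 12, 14, 17]]


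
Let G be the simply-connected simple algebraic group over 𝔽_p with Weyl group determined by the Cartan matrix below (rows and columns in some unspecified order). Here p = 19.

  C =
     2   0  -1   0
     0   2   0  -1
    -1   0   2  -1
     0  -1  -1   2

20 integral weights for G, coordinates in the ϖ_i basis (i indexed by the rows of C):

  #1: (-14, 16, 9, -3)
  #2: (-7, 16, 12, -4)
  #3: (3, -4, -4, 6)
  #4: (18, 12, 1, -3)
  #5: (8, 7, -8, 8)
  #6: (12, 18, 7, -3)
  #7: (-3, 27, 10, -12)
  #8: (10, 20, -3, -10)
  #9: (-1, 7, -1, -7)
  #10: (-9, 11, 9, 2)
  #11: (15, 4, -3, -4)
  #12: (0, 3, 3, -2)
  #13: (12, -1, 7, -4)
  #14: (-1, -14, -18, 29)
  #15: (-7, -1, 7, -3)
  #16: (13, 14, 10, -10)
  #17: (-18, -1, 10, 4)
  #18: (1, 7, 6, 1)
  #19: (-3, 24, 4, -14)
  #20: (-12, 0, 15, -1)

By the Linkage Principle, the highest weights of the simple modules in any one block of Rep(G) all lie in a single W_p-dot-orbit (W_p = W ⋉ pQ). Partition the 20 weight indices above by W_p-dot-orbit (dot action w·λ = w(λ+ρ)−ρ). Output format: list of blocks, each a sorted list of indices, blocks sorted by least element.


Type A_4, rank 4, |W|=120; reorder rows/cols to standard.

Ā_19 reps of the 20 weights (A_4, coords as presented):

  1: (2, 6, 2, 3) · 2: (2, 6, 2, 3) · 3: (1, 3, 3, 1) · 4: (6, 2, 0, 0) · 5: (2, 8, 7, 2) · 6: (6, 2, 0, 0) · 7: (2, 8, 7, 2) · 8: (2, 8, 7, 2) · 9: (6, 2, 0, 0) · 10: (2, 6, 2, 3) · 11: (11, 0, 3, 2) · 12: (1, 3, 3, 1) · 13: (11, 1, 5, 0) · 14: (6, 2, 0, 0) · 15: (6, 2, 0, 0) · 16: (2, 6, 2, 3) · 17: (11, 1, 5, 0) · 18: (2, 8, 7, 2) · 19: (2, 6, 2, 3) · 20: (11, 1, 5, 0)

Linkage partition of the 20 weights (6 classes, p=19):

[[1, 2, 10, 16, 19], [3, 12], [4, 6, 9, 14, 15], [5, 7, 8, 18], [11], [13, 17, 20]]


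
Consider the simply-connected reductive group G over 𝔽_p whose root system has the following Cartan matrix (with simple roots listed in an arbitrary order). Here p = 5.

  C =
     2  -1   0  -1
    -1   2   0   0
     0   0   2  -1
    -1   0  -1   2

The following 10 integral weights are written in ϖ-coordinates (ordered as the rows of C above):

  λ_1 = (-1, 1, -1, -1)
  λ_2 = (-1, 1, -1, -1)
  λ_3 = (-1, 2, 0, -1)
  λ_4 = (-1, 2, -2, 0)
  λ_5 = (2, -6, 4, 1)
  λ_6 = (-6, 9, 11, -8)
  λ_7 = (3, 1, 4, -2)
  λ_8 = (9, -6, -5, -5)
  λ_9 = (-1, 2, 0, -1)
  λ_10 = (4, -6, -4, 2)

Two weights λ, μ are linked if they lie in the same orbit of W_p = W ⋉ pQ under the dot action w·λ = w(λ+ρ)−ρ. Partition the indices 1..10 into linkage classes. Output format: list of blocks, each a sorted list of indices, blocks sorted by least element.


Type A_4, rank 4, |W|=120; reorder rows/cols to standard.

Each λ_j+ρ reduced to Ā_5; 4-tuples below use C's row order:

    λ_1 → (0, 2, 0, 0)
    λ_2 → (0, 2, 0, 0)
    λ_3 → (0, 3, 1, 0)
    λ_4 → (0, 3, 1, 0)
    λ_5 → (0, 2, 0, 0)
    λ_6 → (0, 2, 0, 0)
    λ_7 → (0, 3, 1, 0)
    λ_8 → (0, 3, 1, 0)
    λ_9 → (0, 3, 1, 0)
    λ_10 → (0, 2, 0, 0)

These 10 weights hit 2 W_5-dot-orbits; sizes (5, 5):

[[1, 2, 5, 6, 10], [3, 4, 7, 8, 9]]


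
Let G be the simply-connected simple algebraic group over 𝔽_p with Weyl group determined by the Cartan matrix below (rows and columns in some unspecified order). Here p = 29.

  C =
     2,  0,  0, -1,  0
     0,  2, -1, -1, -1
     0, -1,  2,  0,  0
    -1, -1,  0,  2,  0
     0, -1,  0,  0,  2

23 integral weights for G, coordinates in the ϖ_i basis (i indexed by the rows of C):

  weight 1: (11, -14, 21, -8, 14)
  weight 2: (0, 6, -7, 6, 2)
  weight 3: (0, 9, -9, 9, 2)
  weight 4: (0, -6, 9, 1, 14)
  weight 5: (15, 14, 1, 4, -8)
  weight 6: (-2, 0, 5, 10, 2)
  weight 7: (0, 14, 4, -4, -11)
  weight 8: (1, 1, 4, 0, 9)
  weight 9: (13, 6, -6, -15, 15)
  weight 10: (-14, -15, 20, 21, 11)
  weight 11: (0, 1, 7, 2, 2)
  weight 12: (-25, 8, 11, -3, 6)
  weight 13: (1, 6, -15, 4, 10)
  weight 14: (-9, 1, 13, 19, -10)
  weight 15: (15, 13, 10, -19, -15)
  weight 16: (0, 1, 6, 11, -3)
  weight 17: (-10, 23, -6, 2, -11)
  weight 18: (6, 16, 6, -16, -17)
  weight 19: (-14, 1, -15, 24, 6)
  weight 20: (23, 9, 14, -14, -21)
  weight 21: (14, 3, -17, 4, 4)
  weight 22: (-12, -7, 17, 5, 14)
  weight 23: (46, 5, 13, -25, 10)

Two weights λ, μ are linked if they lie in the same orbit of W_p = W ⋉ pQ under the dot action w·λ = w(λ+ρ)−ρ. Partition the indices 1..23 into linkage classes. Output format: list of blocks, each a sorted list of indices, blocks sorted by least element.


D_5 Cartan matrix, 5 simple roots permuted; ρ=(1,1,1,1,1).

Folding the 23 weights λ_j+ρ into Ā_29 (reps in the given 5-coord order):

  λ_1+ρ ↦ (8, 2, 2, 5, 5)
  λ_2+ρ ↦ (1, 1, 6, 7, 3)
  λ_3+ρ ↦ (1, 2, 8, 3, 3)
  λ_4+ρ ↦ (2, 2, 5, 1, 10)
  λ_5+ρ ↦ (1, 0, 7, 7, 2)
  λ_6+ρ ↦ (1, 1, 6, 7, 3)
  λ_7+ρ ↦ (2, 2, 5, 1, 10)
  λ_8+ρ ↦ (2, 2, 5, 1, 10)
  λ_9+ρ ↦ (0, 5, 7, 2, 4)
  λ_10+ρ ↦ (1, 0, 7, 7, 2)
  λ_11+ρ ↦ (1, 2, 8, 3, 3)
  λ_12+ρ ↦ (2, 2, 5, 1, 10)
  λ_13+ρ ↦ (0, 5, 7, 2, 4)
  λ_14+ρ ↦ (1, 0, 7, 7, 2)
  λ_15+ρ ↦ (0, 5, 7, 2, 4)
  λ_16+ρ ↦ (1, 0, 7, 7, 2)
  λ_17+ρ ↦ (2, 2, 5, 1, 10)
  λ_18+ρ ↦ (1, 0, 7, 7, 2)
  λ_19+ρ ↦ (8, 2, 2, 5, 5)
  λ_20+ρ ↦ (1, 2, 8, 3, 3)
  λ_21+ρ ↦ (8, 2, 2, 5, 5)
  λ_22+ρ ↦ (0, 5, 7, 2, 4)
  λ_23+ρ ↦ (0, 5, 7, 2, 4)

Grouping the 23 weights by Ā_29-representative: 6 linkage classes.

[[1, 19, 21], [2, 6], [3, 11, 20], [4, 7, 8, 12, 17], [5, 10, 14, 16, 18], [9, 13, 15, 22, 23]]


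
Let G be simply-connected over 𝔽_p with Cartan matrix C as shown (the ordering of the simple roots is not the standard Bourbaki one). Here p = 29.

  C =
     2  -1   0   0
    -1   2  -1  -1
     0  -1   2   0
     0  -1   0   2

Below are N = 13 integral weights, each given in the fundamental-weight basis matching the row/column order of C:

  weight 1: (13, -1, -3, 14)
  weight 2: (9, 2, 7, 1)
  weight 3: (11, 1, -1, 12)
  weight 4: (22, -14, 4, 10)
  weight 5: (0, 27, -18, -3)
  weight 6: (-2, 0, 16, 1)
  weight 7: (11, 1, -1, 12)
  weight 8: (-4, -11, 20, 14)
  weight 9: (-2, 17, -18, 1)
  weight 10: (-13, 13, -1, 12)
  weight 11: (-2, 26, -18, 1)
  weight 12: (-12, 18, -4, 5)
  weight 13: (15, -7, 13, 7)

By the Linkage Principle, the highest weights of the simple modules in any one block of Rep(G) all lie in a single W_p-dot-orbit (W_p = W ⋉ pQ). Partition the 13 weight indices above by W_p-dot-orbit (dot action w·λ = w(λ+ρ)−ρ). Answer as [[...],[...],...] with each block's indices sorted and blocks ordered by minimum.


Type D_4, rank 4, |W|=192; reorder rows/cols to standard.

λ_j+ρ reflected into Ā_29 (⟨·,θ^∨⟩≤29); 4-tuples as given:

  [1] (12, 2, 0, 13);  [2] (10, 3, 8, 2);  [3] (12, 2, 0, 13);  [4] (10, 3, 8, 2);  [5] (1, 0, 17, 2);  [6] (1, 0, 17, 2);  [7] (12, 2, 0, 13);  [8] (10, 3, 8, 2);  [9] (1, 0, 17, 2);  [10] (12, 2, 0, 13);  [11] (1, 0, 17, 2);  [12] (11, 4, 3, 6);  [13] (10, 3, 8, 2)

4 distinct reps among the 13 weights ⇒ 4 W_29-linkage classes:

[[1, 3, 7, 10], [2, 4, 8, 13], [5, 6, 9, 11], [12]]


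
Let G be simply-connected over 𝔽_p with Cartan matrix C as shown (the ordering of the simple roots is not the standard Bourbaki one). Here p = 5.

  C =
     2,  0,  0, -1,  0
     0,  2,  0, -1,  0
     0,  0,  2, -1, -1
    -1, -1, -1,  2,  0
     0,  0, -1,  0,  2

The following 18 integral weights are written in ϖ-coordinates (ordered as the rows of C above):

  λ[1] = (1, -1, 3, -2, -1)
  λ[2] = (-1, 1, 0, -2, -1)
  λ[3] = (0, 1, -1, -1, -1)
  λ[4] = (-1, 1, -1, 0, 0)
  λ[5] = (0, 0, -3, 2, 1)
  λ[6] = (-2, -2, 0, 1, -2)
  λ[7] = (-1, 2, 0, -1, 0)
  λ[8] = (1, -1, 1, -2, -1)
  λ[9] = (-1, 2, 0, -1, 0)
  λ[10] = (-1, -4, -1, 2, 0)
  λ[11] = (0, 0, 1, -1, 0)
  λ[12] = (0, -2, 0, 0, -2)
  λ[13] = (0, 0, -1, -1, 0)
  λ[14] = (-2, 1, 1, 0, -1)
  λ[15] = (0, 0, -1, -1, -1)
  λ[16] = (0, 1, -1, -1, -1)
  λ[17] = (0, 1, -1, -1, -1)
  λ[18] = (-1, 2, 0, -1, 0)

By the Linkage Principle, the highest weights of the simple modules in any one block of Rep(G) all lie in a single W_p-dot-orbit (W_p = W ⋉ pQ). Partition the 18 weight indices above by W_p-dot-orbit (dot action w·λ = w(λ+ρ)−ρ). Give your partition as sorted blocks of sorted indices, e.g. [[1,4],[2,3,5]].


Dynkin diagram of C (from the 8 off-diagonal −1 entries): D_5.

Ā_5 reps of the 18 weights (D_5, coords as presented):

  λ_1+ρ ↦ (1, 1, 0, 0, 0);  λ_2+ρ ↦ (1, 1, 0, 0, 0);  λ_3+ρ ↦ (1, 2, 0, 0, 0);  λ_4+ρ ↦ (0, 2, 0, 1, 1);  λ_5+ρ ↦ (1, 1, 0, 0, 1);  λ_6+ρ ↦ (1, 1, 0, 0, 1);  λ_7+ρ ↦ (0, 3, 0, 0, 1);  λ_8+ρ ↦ (1, 1, 1, 0, 0);  λ_9+ρ ↦ (0, 3, 0, 0, 1);  λ_10+ρ ↦ (0, 3, 0, 0, 1);  λ_11+ρ ↦ (1, 1, 0, 0, 1);  λ_12+ρ ↦ (1, 1, 0, 0, 1);  λ_13+ρ ↦ (1, 1, 0, 0, 1);  λ_14+ρ ↦ (1, 2, 0, 0, 0);  λ_15+ρ ↦ (1, 1, 0, 0, 0);  λ_16+ρ ↦ (1, 2, 0, 0, 0);  λ_17+ρ ↦ (1, 2, 0, 0, 0);  λ_18+ρ ↦ (0, 3, 0, 0, 1)

6 distinct reps among the 18 weights ⇒ 6 W_5-linkage classes:

[[1, 2, 15], [3, 14, 16, 17], [4], [5, 6, 11, 12, 13], [7, 9, 10, 18], [8]]


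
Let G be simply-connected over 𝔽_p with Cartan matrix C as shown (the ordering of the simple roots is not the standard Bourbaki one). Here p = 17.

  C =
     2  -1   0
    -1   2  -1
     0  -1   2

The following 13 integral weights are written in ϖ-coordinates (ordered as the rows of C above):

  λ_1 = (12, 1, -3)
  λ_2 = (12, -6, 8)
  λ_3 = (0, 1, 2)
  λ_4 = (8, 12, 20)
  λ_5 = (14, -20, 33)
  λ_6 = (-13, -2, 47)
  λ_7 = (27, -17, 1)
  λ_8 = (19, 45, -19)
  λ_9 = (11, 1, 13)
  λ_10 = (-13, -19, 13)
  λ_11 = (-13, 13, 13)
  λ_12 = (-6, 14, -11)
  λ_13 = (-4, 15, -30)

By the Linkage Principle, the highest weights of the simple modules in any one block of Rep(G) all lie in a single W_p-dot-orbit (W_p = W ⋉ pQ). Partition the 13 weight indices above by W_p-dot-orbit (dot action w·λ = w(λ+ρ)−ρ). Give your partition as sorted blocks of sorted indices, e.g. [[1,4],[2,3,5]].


A_3 Cartan matrix, 3 simple roots permuted; ρ=(1,1,1).

λ_j+ρ reflected into Ā_17 (⟨·,θ^∨⟩≤17); 3-tuples as given:

  [1] (13, 0, 2);  [2] (8, 5, 4);  [3] (1, 2, 3);  [4] (8, 5, 4);  [5] (13, 0, 2);  [6] (1, 3, 1);  [7] (1, 2, 3);  [8] (1, 2, 3);  [9] (1, 2, 3);  [10] (1, 3, 1);  [11] (1, 2, 3);  [12] (5, 0, 10);  [13] (1, 3, 1)

Grouping the 13 weights by Ā_17-representative: 5 linkage classes.

[[1, 5], [2, 4], [3, 7, 8, 9, 11], [6, 10, 13], [12]]


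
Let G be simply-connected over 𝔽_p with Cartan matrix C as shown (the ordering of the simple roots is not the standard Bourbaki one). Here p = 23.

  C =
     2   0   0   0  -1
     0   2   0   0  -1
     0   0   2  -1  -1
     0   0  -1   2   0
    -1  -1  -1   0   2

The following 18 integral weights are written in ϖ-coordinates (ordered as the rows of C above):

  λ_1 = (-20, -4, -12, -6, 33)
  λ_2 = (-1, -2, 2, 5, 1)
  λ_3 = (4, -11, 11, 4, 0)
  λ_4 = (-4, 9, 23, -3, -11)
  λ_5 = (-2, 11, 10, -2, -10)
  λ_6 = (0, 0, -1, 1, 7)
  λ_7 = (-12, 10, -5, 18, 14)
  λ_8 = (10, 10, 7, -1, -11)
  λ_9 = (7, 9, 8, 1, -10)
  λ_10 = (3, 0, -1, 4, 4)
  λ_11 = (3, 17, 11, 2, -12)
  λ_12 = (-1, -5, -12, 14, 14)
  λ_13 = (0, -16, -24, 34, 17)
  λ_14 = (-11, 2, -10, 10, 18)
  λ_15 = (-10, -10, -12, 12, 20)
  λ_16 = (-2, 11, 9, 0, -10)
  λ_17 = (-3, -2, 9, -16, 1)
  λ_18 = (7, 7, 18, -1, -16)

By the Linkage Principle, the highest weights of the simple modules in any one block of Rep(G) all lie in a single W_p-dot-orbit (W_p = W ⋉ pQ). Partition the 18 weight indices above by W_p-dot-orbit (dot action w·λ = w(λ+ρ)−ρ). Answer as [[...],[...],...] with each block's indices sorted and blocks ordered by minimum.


Type D_5, rank 5, |W|=1920; reorder rows/cols to standard.

Ā_23 reps of the 18 weights (D_5, coords as presented):

  λ_1 → (7, 7, 3, 0, 1) · λ_2 → (0, 1, 3, 6, 1) · λ_3 → (4, 1, 0, 5, 5) · λ_4 → (9, 2, 0, 1, 1) · λ_5 → (9, 2, 0, 1, 1) · λ_6 → (1, 1, 0, 2, 8) · λ_7 → (7, 7, 3, 0, 1) · λ_8 → (1, 1, 0, 2, 8) · λ_9 → (1, 1, 0, 2, 8) · λ_10 → (4, 1, 0, 5, 5) · λ_11 → (7, 7, 3, 0, 1) · λ_12 → (0, 4, 4, 4, 0) · λ_13 → (7, 7, 3, 0, 1) · λ_14 → (9, 2, 0, 1, 1) · λ_15 → (1, 1, 0, 2, 8) · λ_16 → (9, 2, 0, 1, 1) · λ_17 → (0, 1, 3, 6, 1) · λ_18 → (7, 7, 3, 0, 1)

These 18 weights hit 6 W_23-dot-orbits; sizes (5, 2, 2, 4, 4, 1):

[[1, 7, 11, 13, 18], [2, 17], [3, 10], [4, 5, 14, 16], [6, 8, 9, 15], [12]]


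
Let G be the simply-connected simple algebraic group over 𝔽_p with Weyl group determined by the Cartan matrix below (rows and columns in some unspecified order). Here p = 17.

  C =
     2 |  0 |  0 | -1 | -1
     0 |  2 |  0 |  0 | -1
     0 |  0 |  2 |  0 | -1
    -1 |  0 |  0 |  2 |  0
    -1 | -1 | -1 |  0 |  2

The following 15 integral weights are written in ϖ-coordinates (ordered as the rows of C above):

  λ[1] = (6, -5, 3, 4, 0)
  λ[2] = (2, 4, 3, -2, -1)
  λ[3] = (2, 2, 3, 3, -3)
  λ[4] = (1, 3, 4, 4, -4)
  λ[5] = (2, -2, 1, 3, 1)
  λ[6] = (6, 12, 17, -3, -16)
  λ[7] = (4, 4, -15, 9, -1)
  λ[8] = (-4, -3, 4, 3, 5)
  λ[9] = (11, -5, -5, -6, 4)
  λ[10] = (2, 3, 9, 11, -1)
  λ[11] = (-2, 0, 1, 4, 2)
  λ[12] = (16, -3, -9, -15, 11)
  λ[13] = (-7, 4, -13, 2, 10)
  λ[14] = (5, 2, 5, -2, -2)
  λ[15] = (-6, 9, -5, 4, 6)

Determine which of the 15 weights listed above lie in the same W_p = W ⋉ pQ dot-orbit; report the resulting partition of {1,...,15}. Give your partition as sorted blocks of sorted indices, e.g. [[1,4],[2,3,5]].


D_5 Cartan matrix, 5 simple roots permuted; ρ=(1,1,1,1,1).

Each λ_j+ρ reduced to Ā_17; 5-tuples below use C's row order:

  [1] (0, 1, 1, 5, 3)
  [2] (2, 5, 4, 1, 0)
  [3] (1, 1, 2, 4, 2)
  [4] (1, 1, 2, 4, 2)
  [5] (3, 1, 2, 4, 1)
  [6] (3, 1, 2, 4, 1)
  [7] (2, 5, 4, 1, 0)
  [8] (3, 2, 5, 1, 1)
  [9] (0, 1, 1, 5, 3)
  [10] (0, 8, 2, 0, 2)
  [11] (1, 1, 2, 4, 2)
  [12] (0, 8, 2, 0, 2)
  [13] (3, 2, 5, 1, 1)
  [14] (3, 2, 5, 1, 1)
  [15] (0, 8, 2, 0, 2)

6 distinct reps among the 15 weights ⇒ 6 W_17-linkage classes:

[[1, 9], [2, 7], [3, 4, 11], [5, 6], [8, 13, 14], [10, 12, 15]]


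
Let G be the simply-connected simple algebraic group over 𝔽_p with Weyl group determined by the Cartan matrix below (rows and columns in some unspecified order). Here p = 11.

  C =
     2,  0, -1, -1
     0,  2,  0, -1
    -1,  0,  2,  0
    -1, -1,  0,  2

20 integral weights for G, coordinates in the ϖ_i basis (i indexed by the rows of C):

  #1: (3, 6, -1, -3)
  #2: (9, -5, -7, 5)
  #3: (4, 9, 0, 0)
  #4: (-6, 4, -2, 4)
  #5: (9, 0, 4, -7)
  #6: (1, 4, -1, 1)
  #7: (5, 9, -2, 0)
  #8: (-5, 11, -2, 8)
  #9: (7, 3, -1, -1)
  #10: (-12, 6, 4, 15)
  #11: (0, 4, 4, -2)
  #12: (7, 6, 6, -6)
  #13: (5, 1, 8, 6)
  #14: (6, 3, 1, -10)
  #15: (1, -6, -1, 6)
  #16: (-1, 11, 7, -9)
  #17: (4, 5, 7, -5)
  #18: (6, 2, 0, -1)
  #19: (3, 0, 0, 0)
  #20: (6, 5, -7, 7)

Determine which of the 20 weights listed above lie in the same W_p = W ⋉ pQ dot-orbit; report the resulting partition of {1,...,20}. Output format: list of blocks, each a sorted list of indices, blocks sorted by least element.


Dynkin diagram of C (from the 6 off-diagonal −1 entries): A_4.

λ_j+ρ reflected into Ā_11 (⟨·,θ^∨⟩≤11); 4-tuples as given:

  1: (2, 5, 0, 2)
  2: (4, 1, 1, 1)
  3: (0, 4, 5, 1)
  4: (0, 4, 5, 1)
  5: (4, 1, 1, 1)
  6: (2, 5, 0, 2)
  7: (0, 4, 5, 1)
  8: (4, 1, 1, 1)
  9: (7, 3, 1, 0)
  10: (0, 4, 5, 1)
  11: (0, 4, 5, 1)
  12: (3, 4, 1, 1)
  13: (2, 5, 0, 2)
  14: (2, 5, 0, 2)
  15: (2, 5, 0, 2)
  16: (7, 3, 1, 0)
  17: (1, 2, 4, 2)
  18: (7, 3, 1, 0)
  19: (4, 1, 1, 1)
  20: (3, 4, 1, 1)

These 20 weights hit 6 W_11-dot-orbits; sizes (5, 4, 5, 3, 2, 1):

[[1, 6, 13, 14, 15], [2, 5, 8, 19], [3, 4, 7, 10, 11], [9, 16, 18], [12, 20], [17]]


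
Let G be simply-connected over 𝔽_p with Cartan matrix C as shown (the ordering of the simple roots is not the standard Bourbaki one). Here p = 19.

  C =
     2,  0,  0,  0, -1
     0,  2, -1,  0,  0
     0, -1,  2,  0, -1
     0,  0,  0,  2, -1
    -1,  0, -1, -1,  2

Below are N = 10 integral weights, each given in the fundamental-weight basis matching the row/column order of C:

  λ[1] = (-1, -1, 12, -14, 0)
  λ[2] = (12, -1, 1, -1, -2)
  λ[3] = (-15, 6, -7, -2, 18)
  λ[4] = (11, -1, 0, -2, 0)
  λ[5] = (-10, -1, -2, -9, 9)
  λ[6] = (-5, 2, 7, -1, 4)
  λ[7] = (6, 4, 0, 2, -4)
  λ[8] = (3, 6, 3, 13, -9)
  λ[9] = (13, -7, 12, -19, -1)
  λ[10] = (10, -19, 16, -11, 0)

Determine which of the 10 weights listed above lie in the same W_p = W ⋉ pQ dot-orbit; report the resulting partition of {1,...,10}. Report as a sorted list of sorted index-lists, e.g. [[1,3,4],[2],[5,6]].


C ↔ D_5 under row/col permutation; |W(D_5)| = 1920.

Alcove-folded reps (p=19, 10 weights, presented ϖ-order):

  λ_1 → (12, 0, 1, 1, 0);  λ_2 → (12, 0, 1, 1, 0);  λ_3 → (12, 0, 1, 1, 0);  λ_4 → (12, 0, 1, 1, 0);  λ_5 → (1, 7, 1, 0, 0);  λ_6 → (4, 3, 2, 0, 1);  λ_7 → (4, 3, 2, 0, 1);  λ_8 → (4, 3, 2, 6, 0);  λ_9 → (4, 3, 2, 0, 1);  λ_10 → (1, 7, 1, 0, 0)

Linkage partition of the 10 weights (4 classes, p=19):

[[1, 2, 3, 4], [5, 10], [6, 7, 9], [8]]


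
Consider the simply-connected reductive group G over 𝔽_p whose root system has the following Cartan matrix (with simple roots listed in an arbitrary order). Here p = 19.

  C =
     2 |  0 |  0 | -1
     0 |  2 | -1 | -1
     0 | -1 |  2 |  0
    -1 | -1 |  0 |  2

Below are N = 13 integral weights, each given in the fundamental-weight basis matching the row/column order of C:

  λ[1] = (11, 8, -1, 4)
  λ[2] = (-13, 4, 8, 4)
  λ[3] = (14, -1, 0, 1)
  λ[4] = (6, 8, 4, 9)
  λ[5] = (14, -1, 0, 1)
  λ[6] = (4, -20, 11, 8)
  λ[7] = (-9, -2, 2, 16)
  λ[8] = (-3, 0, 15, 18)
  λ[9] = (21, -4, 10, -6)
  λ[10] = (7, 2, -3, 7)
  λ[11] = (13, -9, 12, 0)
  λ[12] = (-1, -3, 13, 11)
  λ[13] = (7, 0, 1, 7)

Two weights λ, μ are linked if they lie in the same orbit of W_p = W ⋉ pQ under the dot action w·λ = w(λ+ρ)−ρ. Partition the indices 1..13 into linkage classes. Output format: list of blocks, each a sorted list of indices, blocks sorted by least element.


Root system A_4: the 4×4 matrix C matches after relabeling.

Ā_19 reps of the 13 weights (A_4, coords as presented):

  [1] (5, 2, 7, 5) · [2] (5, 2, 7, 5) · [3] (15, 0, 1, 2) · [4] (5, 2, 7, 5) · [5] (15, 0, 1, 2) · [6] (5, 2, 7, 5) · [7] (8, 1, 2, 8) · [8] (15, 0, 1, 2) · [9] (8, 2, 3, 3) · [10] (8, 1, 2, 8) · [11] (6, 1, 4, 7) · [12] (5, 2, 7, 5) · [13] (8, 1, 2, 8)

Partition of {1..13} into 5 W_19-dot-orbits:

[[1, 2, 4, 6, 12], [3, 5, 8], [7, 10, 13], [9], [11]]


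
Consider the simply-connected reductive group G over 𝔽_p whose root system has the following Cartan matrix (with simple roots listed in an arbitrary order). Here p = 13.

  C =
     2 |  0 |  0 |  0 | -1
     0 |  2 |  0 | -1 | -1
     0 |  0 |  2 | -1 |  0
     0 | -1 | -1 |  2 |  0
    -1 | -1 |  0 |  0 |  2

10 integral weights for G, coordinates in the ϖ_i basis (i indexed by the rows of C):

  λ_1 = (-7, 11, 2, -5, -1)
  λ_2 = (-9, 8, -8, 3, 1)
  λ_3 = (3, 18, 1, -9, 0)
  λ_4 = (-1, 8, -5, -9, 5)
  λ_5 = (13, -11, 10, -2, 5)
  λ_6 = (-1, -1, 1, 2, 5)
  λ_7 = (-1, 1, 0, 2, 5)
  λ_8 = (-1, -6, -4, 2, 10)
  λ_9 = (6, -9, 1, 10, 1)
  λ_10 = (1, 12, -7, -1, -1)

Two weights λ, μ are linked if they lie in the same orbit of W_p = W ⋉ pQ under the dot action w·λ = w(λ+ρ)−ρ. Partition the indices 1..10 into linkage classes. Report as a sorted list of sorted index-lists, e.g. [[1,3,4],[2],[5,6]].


C ↔ A_5 under row/col permutation; |W(A_5)| = 720.

λ_j+ρ reflected into Ā_13 (⟨·,θ^∨⟩≤13); 5-tuples as given:

    1: (0, 2, 1, 3, 6)
    2: (0, 0, 2, 3, 6)
    3: (0, 2, 1, 3, 6)
    4: (2, 3, 6, 1, 1)
    5: (2, 3, 6, 1, 1)
    6: (0, 0, 2, 3, 6)
    7: (0, 2, 1, 3, 6)
    8: (0, 0, 2, 3, 6)
    9: (0, 2, 1, 3, 6)
    10: (0, 7, 2, 4, 0)

Grouping the 10 weights by Ā_13-representative: 4 linkage classes.

[[1, 3, 7, 9], [2, 6, 8], [4, 5], [10]]
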